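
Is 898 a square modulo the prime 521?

yes

Reduce the numerator: 898 ≡ 377 (mod 521), so (898|521) = (377|521).
377 ≡ 1 (mod 4), so quadratic reciprocity gives (377|521) = (521|377). Reduce: 521 ≡ 144 (mod 377). Now have (144|377).
Factor out 2: 144 = 2^4·9. Since 377 ≡ 1 (mod 8), (2|377) = +1, and (2|377)^4 = +1. Now have (9|377).
9 ≡ 1 (mod 4), so quadratic reciprocity gives (9|377) = (377|9). Reduce: 377 ≡ 8 (mod 9). Now have (8|9).
Factor out 2: 8 = 2^3. Since 9 ≡ 1 (mod 8), (2|9) = +1, and (2|9)^3 = +1. Now have (1|9).
(1|9) = 1. Collecting the sign factors: 1.
The Legendre symbol is 1, so x^2 ≡ 898 (mod 521) has solution.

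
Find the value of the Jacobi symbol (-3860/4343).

Pull out -1: (-3860/4343) = (-1/4343)·(3860/4343). Since 4343 ≡ 3 (mod 4), (-1/4343) = -1. Now have -(3860/4343).
Factor out 2: 3860 = 2^2·965. Since 4343 ≡ 7 (mod 8), (2/4343) = +1, and (2/4343)^2 = +1. Now have -(965/4343).
965 ≡ 1 (mod 4), so quadratic reciprocity gives (965/4343) = (4343/965). Reduce: 4343 ≡ 483 (mod 965). Now have -(483/965).
965 ≡ 1 (mod 4), so quadratic reciprocity gives (483/965) = (965/483). Reduce: 965 ≡ 482 (mod 483). Now have -(482/483).
Factor out 2: 482 = 2·241. Since 483 ≡ 3 (mod 8), (2/483) = -1. Now have (241/483).
241 ≡ 1 (mod 4), so quadratic reciprocity gives (241/483) = (483/241). Reduce: 483 ≡ 1 (mod 241). Now have (1/241).
(1/241) = 1. Collecting the sign factors: 1.

1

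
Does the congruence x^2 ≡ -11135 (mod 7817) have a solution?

(-11135/7817)
  = (4499/7817)    [-11135 ≡ 4499 mod 7817]
  = (7817/4499)    [QR: 7817 ≡ 1 mod 4, sign kept]
  = (3318/4499)    [7817 ≡ 3318 mod 4499]
  = -(1659/4499)    [4499 ≡ 3 mod 8 ⇒ (2/4499) = -1]
  = (4499/1659)    [QR: both ≡ 3 mod 4, sign flips]
  = (1181/1659)    [4499 ≡ 1181 mod 1659]
  = (1659/1181)    [QR: 1181 ≡ 1 mod 4, sign kept]
  = (478/1181)    [1659 ≡ 478 mod 1181]
  = -(239/1181)    [1181 ≡ 5 mod 8 ⇒ (2/1181) = -1]
  = -(1181/239)    [QR: 1181 ≡ 1 mod 4, sign kept]
  = -(225/239)    [1181 ≡ 225 mod 239]
  = -(239/225)    [QR: 225 ≡ 1 mod 4, sign kept]
  = -(14/225)    [239 ≡ 14 mod 225]
  = -(7/225)    [225 ≡ 1 mod 8 ⇒ (2/225) = +1]
  = -(225/7)    [QR: 225 ≡ 1 mod 4, sign kept]
  = -(1/7)    [225 ≡ 1 mod 7]
  = -1    [(1/7) = 1]
(-11135/7817) = -1, and 7817 is prime, so -11135 is not a quadratic residue mod 7817.

no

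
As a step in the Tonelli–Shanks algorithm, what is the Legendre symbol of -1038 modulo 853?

Reduce the numerator: -1038 ≡ 668 (mod 853), so (-1038 / 853) = (668 / 853).
Factor out 2: 668 = 2^2·167. Since 853 ≡ 5 (mod 8), (2 / 853) = -1, and (2 / 853)^2 = +1. Now have (167 / 853).
853 ≡ 1 (mod 4), so quadratic reciprocity gives (167 / 853) = (853 / 167). Reduce: 853 ≡ 18 (mod 167). Now have (18 / 167).
Factor out 2: 18 = 2·9. Since 167 ≡ 7 (mod 8), (2 / 167) = +1. Now have (9 / 167).
9 ≡ 1 (mod 4), so quadratic reciprocity gives (9 / 167) = (167 / 9). Reduce: 167 ≡ 5 (mod 9). Now have (5 / 9).
5 ≡ 1 (mod 4), so quadratic reciprocity gives (5 / 9) = (9 / 5). Reduce: 9 ≡ 4 (mod 5). Now have (4 / 5).
Factor out 2: 4 = 2^2. Since 5 ≡ 5 (mod 8), (2 / 5) = -1, and (2 / 5)^2 = +1. Now have (1 / 5).
(1 / 5) = 1. Collecting the sign factors: 1.

1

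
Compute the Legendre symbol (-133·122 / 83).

By multiplicativity, (-133·122 / 83) = (-133 / 83)·(122 / 83).
First factor (-133 / 83):
Pull out -1: (-133 / 83) = (-1 / 83)·(133 / 83). Since 83 ≡ 3 (mod 4), (-1 / 83) = -1. Now have -(133 / 83).
Reduce the numerator: 133 ≡ 50 (mod 83), so (133 / 83) = (50 / 83).
Factor out 2: 50 = 2·25. Since 83 ≡ 3 (mod 8), (2 / 83) = -1. Now have (25 / 83).
25 ≡ 1 (mod 4), so quadratic reciprocity gives (25 / 83) = (83 / 25). Reduce: 83 ≡ 8 (mod 25). Now have (8 / 25).
Factor out 2: 8 = 2^3. Since 25 ≡ 1 (mod 8), (2 / 25) = +1, and (2 / 25)^3 = +1. Now have (1 / 25).
(1 / 25) = 1. Collecting the sign factors: 1.
Second factor (122 / 83):
Reduce the numerator: 122 ≡ 39 (mod 83), so (122 / 83) = (39 / 83).
Both 39 ≡ 3 and 83 ≡ 3 (mod 4), so reciprocity gives (39 / 83) = -(83 / 39). Reduce: 83 ≡ 5 (mod 39). Now have -(5 / 39).
5 ≡ 1 (mod 4), so quadratic reciprocity gives (5 / 39) = (39 / 5). Reduce: 39 ≡ 4 (mod 5). Now have -(4 / 5).
Factor out 2: 4 = 2^2. Since 5 ≡ 5 (mod 8), (2 / 5) = -1, and (2 / 5)^2 = +1. Now have -(1 / 5).
(1 / 5) = 1. Collecting the sign factors: -1.
Product: (1)·(-1) = -1.

-1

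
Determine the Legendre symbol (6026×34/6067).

1

By multiplicativity, (6026·34/6067) = (6026/6067)·(34/6067).
First factor (6026/6067):
Factor out 2: 6026 = 2·3013. Since 6067 ≡ 3 (mod 8), (2/6067) = -1. Now have -(3013/6067).
3013 ≡ 1 (mod 4), so quadratic reciprocity gives (3013/6067) = (6067/3013). Reduce: 6067 ≡ 41 (mod 3013). Now have -(41/3013).
41 ≡ 1 (mod 4), so quadratic reciprocity gives (41/3013) = (3013/41). Reduce: 3013 ≡ 20 (mod 41). Now have -(20/41).
Factor out 2: 20 = 2^2·5. Since 41 ≡ 1 (mod 8), (2/41) = +1, and (2/41)^2 = +1. Now have -(5/41).
5 ≡ 1 (mod 4), so quadratic reciprocity gives (5/41) = (41/5). Reduce: 41 ≡ 1 (mod 5). Now have -(1/5).
(1/5) = 1. Collecting the sign factors: -1.
Second factor (34/6067):
Factor out 2: 34 = 2·17. Since 6067 ≡ 3 (mod 8), (2/6067) = -1. Now have -(17/6067).
17 ≡ 1 (mod 4), so quadratic reciprocity gives (17/6067) = (6067/17). Reduce: 6067 ≡ 15 (mod 17). Now have -(15/17).
17 ≡ 1 (mod 4), so quadratic reciprocity gives (15/17) = (17/15). Reduce: 17 ≡ 2 (mod 15). Now have -(2/15).
Factor out 2: 2 = 2. Since 15 ≡ 7 (mod 8), (2/15) = +1. Now have -(1/15).
(1/15) = 1. Collecting the sign factors: -1.
Product: (-1)·(-1) = 1.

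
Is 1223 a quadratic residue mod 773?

(1223/773)
  = (450/773)    [1223 ≡ 450 mod 773]
  = -(225/773)    [773 ≡ 5 mod 8 ⇒ (2/773) = -1]
  = -(773/225)    [QR: 225 ≡ 1 mod 4, sign kept]
  = -(98/225)    [773 ≡ 98 mod 225]
  = -(49/225)    [225 ≡ 1 mod 8 ⇒ (2/225) = +1]
  = -(225/49)    [QR: 49 ≡ 1 mod 4, sign kept]
  = -(29/49)    [225 ≡ 29 mod 49]
  = -(49/29)    [QR: 29 ≡ 1 mod 4, sign kept]
  = -(20/29)    [49 ≡ 20 mod 29]
  = -(5/29)    [29 ≡ 5 mod 8 ⇒ (2/29)^2 = +1]
  = -(29/5)    [QR: 5 ≡ 1 mod 4, sign kept]
  = -(4/5)    [29 ≡ 4 mod 5]
  = -(1/5)    [5 ≡ 5 mod 8 ⇒ (2/5)^2 = +1]
  = -1    [(1/5) = 1]
(1223/773) = -1, and 773 is prime, so 1223 is not a quadratic residue mod 773.

no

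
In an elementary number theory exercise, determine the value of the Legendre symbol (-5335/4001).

-1

(-5335/4001)
  = (2667/4001)    [-5335 ≡ 2667 mod 4001]
  = (4001/2667)    [QR: 4001 ≡ 1 mod 4, sign kept]
  = (1334/2667)    [4001 ≡ 1334 mod 2667]
  = -(667/2667)    [2667 ≡ 3 mod 8 ⇒ (2/2667) = -1]
  = (2667/667)    [QR: both ≡ 3 mod 4, sign flips]
  = (666/667)    [2667 ≡ 666 mod 667]
  = -(333/667)    [667 ≡ 3 mod 8 ⇒ (2/667) = -1]
  = -(667/333)    [QR: 333 ≡ 1 mod 4, sign kept]
  = -(1/333)    [667 ≡ 1 mod 333]
  = -1    [(1/333) = 1]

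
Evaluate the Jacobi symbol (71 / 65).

(71 / 65)
  = (6 / 65)    [71 ≡ 6 mod 65]
  = (3 / 65)    [65 ≡ 1 mod 8 ⇒ (2 / 65) = +1]
  = (65 / 3)    [QR: 65 ≡ 1 mod 4, sign kept]
  = (2 / 3)    [65 ≡ 2 mod 3]
  = -(1 / 3)    [3 ≡ 3 mod 8 ⇒ (2 / 3) = -1]
  = -1    [(1 / 3) = 1]

-1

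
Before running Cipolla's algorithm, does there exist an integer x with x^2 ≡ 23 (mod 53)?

53 ≡ 1 (mod 4), so quadratic reciprocity gives (23/53) = (53/23). Reduce: 53 ≡ 7 (mod 23). Now have (7/23).
Both 7 ≡ 3 and 23 ≡ 3 (mod 4), so reciprocity gives (7/23) = -(23/7). Reduce: 23 ≡ 2 (mod 7). Now have -(2/7).
Factor out 2: 2 = 2. Since 7 ≡ 7 (mod 8), (2/7) = +1. Now have -(1/7).
(1/7) = 1. Collecting the sign factors: -1.
(23/53) = -1, and 53 is prime, so 23 is not a quadratic residue mod 53.

no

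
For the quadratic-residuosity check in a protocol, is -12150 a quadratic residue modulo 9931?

no

(-12150/9931)
  = -(12150/9931)    [9931 ≡ 3 mod 4 ⇒ (-1/9931) = -1]
  = -(2219/9931)    [12150 ≡ 2219 mod 9931]
  = (9931/2219)    [QR: both ≡ 3 mod 4, sign flips]
  = (1055/2219)    [9931 ≡ 1055 mod 2219]
  = -(2219/1055)    [QR: both ≡ 3 mod 4, sign flips]
  = -(109/1055)    [2219 ≡ 109 mod 1055]
  = -(1055/109)    [QR: 109 ≡ 1 mod 4, sign kept]
  = -(74/109)    [1055 ≡ 74 mod 109]
  = (37/109)    [109 ≡ 5 mod 8 ⇒ (2/109) = -1]
  = (109/37)    [QR: 37 ≡ 1 mod 4, sign kept]
  = (35/37)    [109 ≡ 35 mod 37]
  = (37/35)    [QR: 37 ≡ 1 mod 4, sign kept]
  = (2/35)    [37 ≡ 2 mod 35]
  = -(1/35)    [35 ≡ 3 mod 8 ⇒ (2/35) = -1]
  = -1    [(1/35) = 1]
(-12150/9931) = -1, and 9931 is prime, so -12150 is not a quadratic residue mod 9931.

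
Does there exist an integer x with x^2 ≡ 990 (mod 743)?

(990/743)
  = (247/743)    [990 ≡ 247 mod 743]
  = -(743/247)    [QR: both ≡ 3 mod 4, sign flips]
  = -(2/247)    [743 ≡ 2 mod 247]
  = -(1/247)    [247 ≡ 7 mod 8 ⇒ (2/247) = +1]
  = -1    [(1/247) = 1]
(990/743) = -1, and 743 is prime, so 990 is not a quadratic residue mod 743.

no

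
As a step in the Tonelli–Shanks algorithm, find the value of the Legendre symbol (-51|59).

(-51|59)
  = -(51|59)    [59 ≡ 3 mod 4 ⇒ (-1|59) = -1]
  = (59|51)    [QR: both ≡ 3 mod 4, sign flips]
  = (8|51)    [59 ≡ 8 mod 51]
  = -(1|51)    [51 ≡ 3 mod 8 ⇒ (2|51)^3 = -1]
  = -1    [(1|51) = 1]

-1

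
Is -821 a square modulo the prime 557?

(-821/557)
  = (293/557)    [-821 ≡ 293 mod 557]
  = (557/293)    [QR: 293 ≡ 1 mod 4, sign kept]
  = (264/293)    [557 ≡ 264 mod 293]
  = -(33/293)    [293 ≡ 5 mod 8 ⇒ (2/293)^3 = -1]
  = -(293/33)    [QR: 33 ≡ 1 mod 4, sign kept]
  = -(29/33)    [293 ≡ 29 mod 33]
  = -(33/29)    [QR: 29 ≡ 1 mod 4, sign kept]
  = -(4/29)    [33 ≡ 4 mod 29]
  = -(1/29)    [29 ≡ 5 mod 8 ⇒ (2/29)^2 = +1]
  = -1    [(1/29) = 1]
(-821/557) = -1, and 557 is prime, so -821 is not a quadratic residue mod 557.

no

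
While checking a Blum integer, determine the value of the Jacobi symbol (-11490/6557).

-1

(-11490/6557)
  = (1624/6557)    [-11490 ≡ 1624 mod 6557]
  = -(203/6557)    [6557 ≡ 5 mod 8 ⇒ (2/6557)^3 = -1]
  = -(6557/203)    [QR: 6557 ≡ 1 mod 4, sign kept]
  = -(61/203)    [6557 ≡ 61 mod 203]
  = -(203/61)    [QR: 61 ≡ 1 mod 4, sign kept]
  = -(20/61)    [203 ≡ 20 mod 61]
  = -(5/61)    [61 ≡ 5 mod 8 ⇒ (2/61)^2 = +1]
  = -(61/5)    [QR: 5 ≡ 1 mod 4, sign kept]
  = -(1/5)    [61 ≡ 1 mod 5]
  = -1    [(1/5) = 1]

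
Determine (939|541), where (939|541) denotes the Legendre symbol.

(939|541)
  = (398|541)    [939 ≡ 398 mod 541]
  = -(199|541)    [541 ≡ 5 mod 8 ⇒ (2|541) = -1]
  = -(541|199)    [QR: 541 ≡ 1 mod 4, sign kept]
  = -(143|199)    [541 ≡ 143 mod 199]
  = (199|143)    [QR: both ≡ 3 mod 4, sign flips]
  = (56|143)    [199 ≡ 56 mod 143]
  = (7|143)    [143 ≡ 7 mod 8 ⇒ (2|143)^3 = +1]
  = -(143|7)    [QR: both ≡ 3 mod 4, sign flips]
  = -(3|7)    [143 ≡ 3 mod 7]
  = (7|3)    [QR: both ≡ 3 mod 4, sign flips]
  = (1|3)    [7 ≡ 1 mod 3]
  = 1    [(1|3) = 1]

1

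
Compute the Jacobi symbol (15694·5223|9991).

By multiplicativity, (15694·5223|9991) = (15694|9991)·(5223|9991).
First factor (15694|9991):
(15694|9991)
  = (5703|9991)    [15694 ≡ 5703 mod 9991]
  = -(9991|5703)    [QR: both ≡ 3 mod 4, sign flips]
  = -(4288|5703)    [9991 ≡ 4288 mod 5703]
  = -(67|5703)    [5703 ≡ 7 mod 8 ⇒ (2|5703)^6 = +1]
  = (5703|67)    [QR: both ≡ 3 mod 4, sign flips]
  = (8|67)    [5703 ≡ 8 mod 67]
  = -(1|67)    [67 ≡ 3 mod 8 ⇒ (2|67)^3 = -1]
  = -1    [(1|67) = 1]
Second factor (5223|9991):
(5223|9991)
  = -(9991|5223)    [QR: both ≡ 3 mod 4, sign flips]
  = -(4768|5223)    [9991 ≡ 4768 mod 5223]
  = -(149|5223)    [5223 ≡ 7 mod 8 ⇒ (2|5223)^5 = +1]
  = -(5223|149)    [QR: 149 ≡ 1 mod 4, sign kept]
  = -(8|149)    [5223 ≡ 8 mod 149]
  = (1|149)    [149 ≡ 5 mod 8 ⇒ (2|149)^3 = -1]
  = 1    [(1|149) = 1]
Product: (-1)·(1) = -1.

-1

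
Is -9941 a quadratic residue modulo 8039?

(-9941/8039)
  = -(9941/8039)    [8039 ≡ 3 mod 4 ⇒ (-1/8039) = -1]
  = -(1902/8039)    [9941 ≡ 1902 mod 8039]
  = -(951/8039)    [8039 ≡ 7 mod 8 ⇒ (2/8039) = +1]
  = (8039/951)    [QR: both ≡ 3 mod 4, sign flips]
  = (431/951)    [8039 ≡ 431 mod 951]
  = -(951/431)    [QR: both ≡ 3 mod 4, sign flips]
  = -(89/431)    [951 ≡ 89 mod 431]
  = -(431/89)    [QR: 89 ≡ 1 mod 4, sign kept]
  = -(75/89)    [431 ≡ 75 mod 89]
  = -(89/75)    [QR: 89 ≡ 1 mod 4, sign kept]
  = -(14/75)    [89 ≡ 14 mod 75]
  = (7/75)    [75 ≡ 3 mod 8 ⇒ (2/75) = -1]
  = -(75/7)    [QR: both ≡ 3 mod 4, sign flips]
  = -(5/7)    [75 ≡ 5 mod 7]
  = -(7/5)    [QR: 5 ≡ 1 mod 4, sign kept]
  = -(2/5)    [7 ≡ 2 mod 5]
  = (1/5)    [5 ≡ 5 mod 8 ⇒ (2/5) = -1]
  = 1    [(1/5) = 1]
(-9941/8039) = 1, and 8039 is prime, so -9941 is a quadratic residue mod 8039.

yes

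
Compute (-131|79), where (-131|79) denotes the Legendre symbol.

-1

Reduce the numerator: -131 ≡ 27 (mod 79), so (-131|79) = (27|79).
Both 27 ≡ 3 and 79 ≡ 3 (mod 4), so reciprocity gives (27|79) = -(79|27). Reduce: 79 ≡ 25 (mod 27). Now have -(25|27).
25 ≡ 1 (mod 4), so quadratic reciprocity gives (25|27) = (27|25). Reduce: 27 ≡ 2 (mod 25). Now have -(2|25).
Factor out 2: 2 = 2. Since 25 ≡ 1 (mod 8), (2|25) = +1. Now have -(1|25).
(1|25) = 1. Collecting the sign factors: -1.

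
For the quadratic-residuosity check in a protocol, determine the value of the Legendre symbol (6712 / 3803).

(6712 / 3803)
  = (2909 / 3803)    [6712 ≡ 2909 mod 3803]
  = (3803 / 2909)    [QR: 2909 ≡ 1 mod 4, sign kept]
  = (894 / 2909)    [3803 ≡ 894 mod 2909]
  = -(447 / 2909)    [2909 ≡ 5 mod 8 ⇒ (2 / 2909) = -1]
  = -(2909 / 447)    [QR: 2909 ≡ 1 mod 4, sign kept]
  = -(227 / 447)    [2909 ≡ 227 mod 447]
  = (447 / 227)    [QR: both ≡ 3 mod 4, sign flips]
  = (220 / 227)    [447 ≡ 220 mod 227]
  = (55 / 227)    [227 ≡ 3 mod 8 ⇒ (2 / 227)^2 = +1]
  = -(227 / 55)    [QR: both ≡ 3 mod 4, sign flips]
  = -(7 / 55)    [227 ≡ 7 mod 55]
  = (55 / 7)    [QR: both ≡ 3 mod 4, sign flips]
  = (6 / 7)    [55 ≡ 6 mod 7]
  = (3 / 7)    [7 ≡ 7 mod 8 ⇒ (2 / 7) = +1]
  = -(7 / 3)    [QR: both ≡ 3 mod 4, sign flips]
  = -(1 / 3)    [7 ≡ 1 mod 3]
  = -1    [(1 / 3) = 1]

-1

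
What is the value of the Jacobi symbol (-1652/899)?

-1

Reduce the numerator: -1652 ≡ 146 (mod 899), so (-1652/899) = (146/899).
Factor out 2: 146 = 2·73. Since 899 ≡ 3 (mod 8), (2/899) = -1. Now have -(73/899).
73 ≡ 1 (mod 4), so quadratic reciprocity gives (73/899) = (899/73). Reduce: 899 ≡ 23 (mod 73). Now have -(23/73).
73 ≡ 1 (mod 4), so quadratic reciprocity gives (23/73) = (73/23). Reduce: 73 ≡ 4 (mod 23). Now have -(4/23).
Factor out 2: 4 = 2^2. Since 23 ≡ 7 (mod 8), (2/23) = +1, and (2/23)^2 = +1. Now have -(1/23).
(1/23) = 1. Collecting the sign factors: -1.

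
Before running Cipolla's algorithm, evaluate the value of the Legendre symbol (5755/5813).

-1

(5755/5813)
  = (5813/5755)    [QR: 5813 ≡ 1 mod 4, sign kept]
  = (58/5755)    [5813 ≡ 58 mod 5755]
  = -(29/5755)    [5755 ≡ 3 mod 8 ⇒ (2/5755) = -1]
  = -(5755/29)    [QR: 29 ≡ 1 mod 4, sign kept]
  = -(13/29)    [5755 ≡ 13 mod 29]
  = -(29/13)    [QR: 13 ≡ 1 mod 4, sign kept]
  = -(3/13)    [29 ≡ 3 mod 13]
  = -(13/3)    [QR: 13 ≡ 1 mod 4, sign kept]
  = -(1/3)    [13 ≡ 1 mod 3]
  = -1    [(1/3) = 1]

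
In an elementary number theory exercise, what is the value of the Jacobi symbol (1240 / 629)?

Reduce the numerator: 1240 ≡ 611 (mod 629), so (1240 / 629) = (611 / 629).
629 ≡ 1 (mod 4), so quadratic reciprocity gives (611 / 629) = (629 / 611). Reduce: 629 ≡ 18 (mod 611). Now have (18 / 611).
Factor out 2: 18 = 2·9. Since 611 ≡ 3 (mod 8), (2 / 611) = -1. Now have -(9 / 611).
9 ≡ 1 (mod 4), so quadratic reciprocity gives (9 / 611) = (611 / 9). Reduce: 611 ≡ 8 (mod 9). Now have -(8 / 9).
Factor out 2: 8 = 2^3. Since 9 ≡ 1 (mod 8), (2 / 9) = +1, and (2 / 9)^3 = +1. Now have -(1 / 9).
(1 / 9) = 1. Collecting the sign factors: -1.

-1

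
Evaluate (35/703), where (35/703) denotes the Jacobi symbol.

-1

(35/703)
  = -(703/35)    [QR: both ≡ 3 mod 4, sign flips]
  = -(3/35)    [703 ≡ 3 mod 35]
  = (35/3)    [QR: both ≡ 3 mod 4, sign flips]
  = (2/3)    [35 ≡ 2 mod 3]
  = -(1/3)    [3 ≡ 3 mod 8 ⇒ (2/3) = -1]
  = -1    [(1/3) = 1]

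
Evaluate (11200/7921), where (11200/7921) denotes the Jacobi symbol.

Reduce the numerator: 11200 ≡ 3279 (mod 7921), so (11200/7921) = (3279/7921).
7921 ≡ 1 (mod 4), so quadratic reciprocity gives (3279/7921) = (7921/3279). Reduce: 7921 ≡ 1363 (mod 3279). Now have (1363/3279).
Both 1363 ≡ 3 and 3279 ≡ 3 (mod 4), so reciprocity gives (1363/3279) = -(3279/1363). Reduce: 3279 ≡ 553 (mod 1363). Now have -(553/1363).
553 ≡ 1 (mod 4), so quadratic reciprocity gives (553/1363) = (1363/553). Reduce: 1363 ≡ 257 (mod 553). Now have -(257/553).
257 ≡ 1 (mod 4), so quadratic reciprocity gives (257/553) = (553/257). Reduce: 553 ≡ 39 (mod 257). Now have -(39/257).
257 ≡ 1 (mod 4), so quadratic reciprocity gives (39/257) = (257/39). Reduce: 257 ≡ 23 (mod 39). Now have -(23/39).
Both 23 ≡ 3 and 39 ≡ 3 (mod 4), so reciprocity gives (23/39) = -(39/23). Reduce: 39 ≡ 16 (mod 23). Now have (16/23).
Factor out 2: 16 = 2^4. Since 23 ≡ 7 (mod 8), (2/23) = +1, and (2/23)^4 = +1. Now have (1/23).
(1/23) = 1. Collecting the sign factors: 1.

1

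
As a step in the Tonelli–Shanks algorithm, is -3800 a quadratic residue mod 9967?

yes

(-3800|9967)
  = (6167|9967)    [-3800 ≡ 6167 mod 9967]
  = -(9967|6167)    [QR: both ≡ 3 mod 4, sign flips]
  = -(3800|6167)    [9967 ≡ 3800 mod 6167]
  = -(475|6167)    [6167 ≡ 7 mod 8 ⇒ (2|6167)^3 = +1]
  = (6167|475)    [QR: both ≡ 3 mod 4, sign flips]
  = (467|475)    [6167 ≡ 467 mod 475]
  = -(475|467)    [QR: both ≡ 3 mod 4, sign flips]
  = -(8|467)    [475 ≡ 8 mod 467]
  = (1|467)    [467 ≡ 3 mod 8 ⇒ (2|467)^3 = -1]
  = 1    [(1|467) = 1]
The Legendre symbol is 1, so x^2 ≡ -3800 (mod 9967) has solution.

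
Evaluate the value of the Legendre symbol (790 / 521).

-1

(790 / 521)
  = (269 / 521)    [790 ≡ 269 mod 521]
  = (521 / 269)    [QR: 269 ≡ 1 mod 4, sign kept]
  = (252 / 269)    [521 ≡ 252 mod 269]
  = (63 / 269)    [269 ≡ 5 mod 8 ⇒ (2 / 269)^2 = +1]
  = (269 / 63)    [QR: 269 ≡ 1 mod 4, sign kept]
  = (17 / 63)    [269 ≡ 17 mod 63]
  = (63 / 17)    [QR: 17 ≡ 1 mod 4, sign kept]
  = (12 / 17)    [63 ≡ 12 mod 17]
  = (3 / 17)    [17 ≡ 1 mod 8 ⇒ (2 / 17)^2 = +1]
  = (17 / 3)    [QR: 17 ≡ 1 mod 4, sign kept]
  = (2 / 3)    [17 ≡ 2 mod 3]
  = -(1 / 3)    [3 ≡ 3 mod 8 ⇒ (2 / 3) = -1]
  = -1    [(1 / 3) = 1]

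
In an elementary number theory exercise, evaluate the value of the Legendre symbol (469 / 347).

-1

Reduce the numerator: 469 ≡ 122 (mod 347), so (469 / 347) = (122 / 347).
Factor out 2: 122 = 2·61. Since 347 ≡ 3 (mod 8), (2 / 347) = -1. Now have -(61 / 347).
61 ≡ 1 (mod 4), so quadratic reciprocity gives (61 / 347) = (347 / 61). Reduce: 347 ≡ 42 (mod 61). Now have -(42 / 61).
Factor out 2: 42 = 2·21. Since 61 ≡ 5 (mod 8), (2 / 61) = -1. Now have (21 / 61).
21 ≡ 1 (mod 4), so quadratic reciprocity gives (21 / 61) = (61 / 21). Reduce: 61 ≡ 19 (mod 21). Now have (19 / 21).
21 ≡ 1 (mod 4), so quadratic reciprocity gives (19 / 21) = (21 / 19). Reduce: 21 ≡ 2 (mod 19). Now have (2 / 19).
Factor out 2: 2 = 2. Since 19 ≡ 3 (mod 8), (2 / 19) = -1. Now have -(1 / 19).
(1 / 19) = 1. Collecting the sign factors: -1.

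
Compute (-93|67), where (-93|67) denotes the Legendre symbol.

(-93|67)
  = (41|67)    [-93 ≡ 41 mod 67]
  = (67|41)    [QR: 41 ≡ 1 mod 4, sign kept]
  = (26|41)    [67 ≡ 26 mod 41]
  = (13|41)    [41 ≡ 1 mod 8 ⇒ (2|41) = +1]
  = (41|13)    [QR: 13 ≡ 1 mod 4, sign kept]
  = (2|13)    [41 ≡ 2 mod 13]
  = -(1|13)    [13 ≡ 5 mod 8 ⇒ (2|13) = -1]
  = -1    [(1|13) = 1]

-1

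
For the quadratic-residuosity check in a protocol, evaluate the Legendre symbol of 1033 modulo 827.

-1

(1033/827)
  = (206/827)    [1033 ≡ 206 mod 827]
  = -(103/827)    [827 ≡ 3 mod 8 ⇒ (2/827) = -1]
  = (827/103)    [QR: both ≡ 3 mod 4, sign flips]
  = (3/103)    [827 ≡ 3 mod 103]
  = -(103/3)    [QR: both ≡ 3 mod 4, sign flips]
  = -(1/3)    [103 ≡ 1 mod 3]
  = -1    [(1/3) = 1]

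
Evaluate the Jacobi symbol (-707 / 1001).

0

(-707 / 1001)
  = (707 / 1001)    [1001 ≡ 1 mod 4 ⇒ (-1 / 1001) = +1]
  = (1001 / 707)    [QR: 1001 ≡ 1 mod 4, sign kept]
  = (294 / 707)    [1001 ≡ 294 mod 707]
  = -(147 / 707)    [707 ≡ 3 mod 8 ⇒ (2 / 707) = -1]
  = (707 / 147)    [QR: both ≡ 3 mod 4, sign flips]
  = (119 / 147)    [707 ≡ 119 mod 147]
  = -(147 / 119)    [QR: both ≡ 3 mod 4, sign flips]
  = -(28 / 119)    [147 ≡ 28 mod 119]
  = -(7 / 119)    [119 ≡ 7 mod 8 ⇒ (2 / 119)^2 = +1]
  = (119 / 7)    [QR: both ≡ 3 mod 4, sign flips]
  = (0 / 7)    [119 ≡ 0 mod 7]
  = 0    [numerator 0, gcd > 1]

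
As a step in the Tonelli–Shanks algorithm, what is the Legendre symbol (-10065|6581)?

1

(-10065|6581)
  = (3097|6581)    [-10065 ≡ 3097 mod 6581]
  = (6581|3097)    [QR: 3097 ≡ 1 mod 4, sign kept]
  = (387|3097)    [6581 ≡ 387 mod 3097]
  = (3097|387)    [QR: 3097 ≡ 1 mod 4, sign kept]
  = (1|387)    [3097 ≡ 1 mod 387]
  = 1    [(1|387) = 1]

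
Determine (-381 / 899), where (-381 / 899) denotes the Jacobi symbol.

-1

(-381 / 899)
  = (518 / 899)    [-381 ≡ 518 mod 899]
  = -(259 / 899)    [899 ≡ 3 mod 8 ⇒ (2 / 899) = -1]
  = (899 / 259)    [QR: both ≡ 3 mod 4, sign flips]
  = (122 / 259)    [899 ≡ 122 mod 259]
  = -(61 / 259)    [259 ≡ 3 mod 8 ⇒ (2 / 259) = -1]
  = -(259 / 61)    [QR: 61 ≡ 1 mod 4, sign kept]
  = -(15 / 61)    [259 ≡ 15 mod 61]
  = -(61 / 15)    [QR: 61 ≡ 1 mod 4, sign kept]
  = -(1 / 15)    [61 ≡ 1 mod 15]
  = -1    [(1 / 15) = 1]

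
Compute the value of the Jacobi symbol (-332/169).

Reduce the numerator: -332 ≡ 6 (mod 169), so (-332/169) = (6/169).
Factor out 2: 6 = 2·3. Since 169 ≡ 1 (mod 8), (2/169) = +1. Now have (3/169).
169 ≡ 1 (mod 4), so quadratic reciprocity gives (3/169) = (169/3). Reduce: 169 ≡ 1 (mod 3). Now have (1/3).
(1/3) = 1. Collecting the sign factors: 1.

1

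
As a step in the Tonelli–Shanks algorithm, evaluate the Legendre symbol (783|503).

-1

(783|503)
  = (280|503)    [783 ≡ 280 mod 503]
  = (35|503)    [503 ≡ 7 mod 8 ⇒ (2|503)^3 = +1]
  = -(503|35)    [QR: both ≡ 3 mod 4, sign flips]
  = -(13|35)    [503 ≡ 13 mod 35]
  = -(35|13)    [QR: 13 ≡ 1 mod 4, sign kept]
  = -(9|13)    [35 ≡ 9 mod 13]
  = -(13|9)    [QR: 9 ≡ 1 mod 4, sign kept]
  = -(4|9)    [13 ≡ 4 mod 9]
  = -(1|9)    [9 ≡ 1 mod 8 ⇒ (2|9)^2 = +1]
  = -1    [(1|9) = 1]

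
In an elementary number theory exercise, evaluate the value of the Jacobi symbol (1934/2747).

Factor out 2: 1934 = 2·967. Since 2747 ≡ 3 (mod 8), (2/2747) = -1. Now have -(967/2747).
Both 967 ≡ 3 and 2747 ≡ 3 (mod 4), so reciprocity gives (967/2747) = -(2747/967). Reduce: 2747 ≡ 813 (mod 967). Now have (813/967).
813 ≡ 1 (mod 4), so quadratic reciprocity gives (813/967) = (967/813). Reduce: 967 ≡ 154 (mod 813). Now have (154/813).
Factor out 2: 154 = 2·77. Since 813 ≡ 5 (mod 8), (2/813) = -1. Now have -(77/813).
77 ≡ 1 (mod 4), so quadratic reciprocity gives (77/813) = (813/77). Reduce: 813 ≡ 43 (mod 77). Now have -(43/77).
77 ≡ 1 (mod 4), so quadratic reciprocity gives (43/77) = (77/43). Reduce: 77 ≡ 34 (mod 43). Now have -(34/43).
Factor out 2: 34 = 2·17. Since 43 ≡ 3 (mod 8), (2/43) = -1. Now have (17/43).
17 ≡ 1 (mod 4), so quadratic reciprocity gives (17/43) = (43/17). Reduce: 43 ≡ 9 (mod 17). Now have (9/17).
9 ≡ 1 (mod 4), so quadratic reciprocity gives (9/17) = (17/9). Reduce: 17 ≡ 8 (mod 9). Now have (8/9).
Factor out 2: 8 = 2^3. Since 9 ≡ 1 (mod 8), (2/9) = +1, and (2/9)^3 = +1. Now have (1/9).
(1/9) = 1. Collecting the sign factors: 1.

1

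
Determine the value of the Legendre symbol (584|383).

1

(584|383)
  = (201|383)    [584 ≡ 201 mod 383]
  = (383|201)    [QR: 201 ≡ 1 mod 4, sign kept]
  = (182|201)    [383 ≡ 182 mod 201]
  = (91|201)    [201 ≡ 1 mod 8 ⇒ (2|201) = +1]
  = (201|91)    [QR: 201 ≡ 1 mod 4, sign kept]
  = (19|91)    [201 ≡ 19 mod 91]
  = -(91|19)    [QR: both ≡ 3 mod 4, sign flips]
  = -(15|19)    [91 ≡ 15 mod 19]
  = (19|15)    [QR: both ≡ 3 mod 4, sign flips]
  = (4|15)    [19 ≡ 4 mod 15]
  = (1|15)    [15 ≡ 7 mod 8 ⇒ (2|15)^2 = +1]
  = 1    [(1|15) = 1]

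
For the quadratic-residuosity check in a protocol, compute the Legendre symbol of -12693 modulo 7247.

1

(-12693/7247)
  = -(12693/7247)    [7247 ≡ 3 mod 4 ⇒ (-1/7247) = -1]
  = -(5446/7247)    [12693 ≡ 5446 mod 7247]
  = -(2723/7247)    [7247 ≡ 7 mod 8 ⇒ (2/7247) = +1]
  = (7247/2723)    [QR: both ≡ 3 mod 4, sign flips]
  = (1801/2723)    [7247 ≡ 1801 mod 2723]
  = (2723/1801)    [QR: 1801 ≡ 1 mod 4, sign kept]
  = (922/1801)    [2723 ≡ 922 mod 1801]
  = (461/1801)    [1801 ≡ 1 mod 8 ⇒ (2/1801) = +1]
  = (1801/461)    [QR: 461 ≡ 1 mod 4, sign kept]
  = (418/461)    [1801 ≡ 418 mod 461]
  = -(209/461)    [461 ≡ 5 mod 8 ⇒ (2/461) = -1]
  = -(461/209)    [QR: 209 ≡ 1 mod 4, sign kept]
  = -(43/209)    [461 ≡ 43 mod 209]
  = -(209/43)    [QR: 209 ≡ 1 mod 4, sign kept]
  = -(37/43)    [209 ≡ 37 mod 43]
  = -(43/37)    [QR: 37 ≡ 1 mod 4, sign kept]
  = -(6/37)    [43 ≡ 6 mod 37]
  = (3/37)    [37 ≡ 5 mod 8 ⇒ (2/37) = -1]
  = (37/3)    [QR: 37 ≡ 1 mod 4, sign kept]
  = (1/3)    [37 ≡ 1 mod 3]
  = 1    [(1/3) = 1]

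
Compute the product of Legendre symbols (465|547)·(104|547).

1

By multiplicativity, (465·104|547) = (465|547)·(104|547).
First factor (465|547):
(465|547)
  = (547|465)    [QR: 465 ≡ 1 mod 4, sign kept]
  = (82|465)    [547 ≡ 82 mod 465]
  = (41|465)    [465 ≡ 1 mod 8 ⇒ (2|465) = +1]
  = (465|41)    [QR: 41 ≡ 1 mod 4, sign kept]
  = (14|41)    [465 ≡ 14 mod 41]
  = (7|41)    [41 ≡ 1 mod 8 ⇒ (2|41) = +1]
  = (41|7)    [QR: 41 ≡ 1 mod 4, sign kept]
  = (6|7)    [41 ≡ 6 mod 7]
  = (3|7)    [7 ≡ 7 mod 8 ⇒ (2|7) = +1]
  = -(7|3)    [QR: both ≡ 3 mod 4, sign flips]
  = -(1|3)    [7 ≡ 1 mod 3]
  = -1    [(1|3) = 1]
Second factor (104|547):
(104|547)
  = -(13|547)    [547 ≡ 3 mod 8 ⇒ (2|547)^3 = -1]
  = -(547|13)    [QR: 13 ≡ 1 mod 4, sign kept]
  = -(1|13)    [547 ≡ 1 mod 13]
  = -1    [(1|13) = 1]
Product: (-1)·(-1) = 1.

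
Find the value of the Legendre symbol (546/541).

Reduce the numerator: 546 ≡ 5 (mod 541), so (546/541) = (5/541).
5 ≡ 1 (mod 4), so quadratic reciprocity gives (5/541) = (541/5). Reduce: 541 ≡ 1 (mod 5). Now have (1/5).
(1/5) = 1. Collecting the sign factors: 1.

1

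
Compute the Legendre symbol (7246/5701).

1

(7246/5701)
  = (1545/5701)    [7246 ≡ 1545 mod 5701]
  = (5701/1545)    [QR: 1545 ≡ 1 mod 4, sign kept]
  = (1066/1545)    [5701 ≡ 1066 mod 1545]
  = (533/1545)    [1545 ≡ 1 mod 8 ⇒ (2/1545) = +1]
  = (1545/533)    [QR: 533 ≡ 1 mod 4, sign kept]
  = (479/533)    [1545 ≡ 479 mod 533]
  = (533/479)    [QR: 533 ≡ 1 mod 4, sign kept]
  = (54/479)    [533 ≡ 54 mod 479]
  = (27/479)    [479 ≡ 7 mod 8 ⇒ (2/479) = +1]
  = -(479/27)    [QR: both ≡ 3 mod 4, sign flips]
  = -(20/27)    [479 ≡ 20 mod 27]
  = -(5/27)    [27 ≡ 3 mod 8 ⇒ (2/27)^2 = +1]
  = -(27/5)    [QR: 5 ≡ 1 mod 4, sign kept]
  = -(2/5)    [27 ≡ 2 mod 5]
  = (1/5)    [5 ≡ 5 mod 8 ⇒ (2/5) = -1]
  = 1    [(1/5) = 1]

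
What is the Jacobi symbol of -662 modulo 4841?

Reduce the numerator: -662 ≡ 4179 (mod 4841), so (-662|4841) = (4179|4841).
4841 ≡ 1 (mod 4), so quadratic reciprocity gives (4179|4841) = (4841|4179). Reduce: 4841 ≡ 662 (mod 4179). Now have (662|4179).
Factor out 2: 662 = 2·331. Since 4179 ≡ 3 (mod 8), (2|4179) = -1. Now have -(331|4179).
Both 331 ≡ 3 and 4179 ≡ 3 (mod 4), so reciprocity gives (331|4179) = -(4179|331). Reduce: 4179 ≡ 207 (mod 331). Now have (207|331).
Both 207 ≡ 3 and 331 ≡ 3 (mod 4), so reciprocity gives (207|331) = -(331|207). Reduce: 331 ≡ 124 (mod 207). Now have -(124|207).
Factor out 2: 124 = 2^2·31. Since 207 ≡ 7 (mod 8), (2|207) = +1, and (2|207)^2 = +1. Now have -(31|207).
Both 31 ≡ 3 and 207 ≡ 3 (mod 4), so reciprocity gives (31|207) = -(207|31). Reduce: 207 ≡ 21 (mod 31). Now have (21|31).
21 ≡ 1 (mod 4), so quadratic reciprocity gives (21|31) = (31|21). Reduce: 31 ≡ 10 (mod 21). Now have (10|21).
Factor out 2: 10 = 2·5. Since 21 ≡ 5 (mod 8), (2|21) = -1. Now have -(5|21).
5 ≡ 1 (mod 4), so quadratic reciprocity gives (5|21) = (21|5). Reduce: 21 ≡ 1 (mod 5). Now have -(1|5).
(1|5) = 1. Collecting the sign factors: -1.

-1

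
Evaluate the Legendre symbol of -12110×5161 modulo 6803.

By multiplicativity, (-12110·5161|6803) = (-12110|6803)·(5161|6803).
First factor (-12110|6803):
Reduce the numerator: -12110 ≡ 1496 (mod 6803), so (-12110|6803) = (1496|6803).
Factor out 2: 1496 = 2^3·187. Since 6803 ≡ 3 (mod 8), (2|6803) = -1, and (2|6803)^3 = -1. Now have -(187|6803).
Both 187 ≡ 3 and 6803 ≡ 3 (mod 4), so reciprocity gives (187|6803) = -(6803|187). Reduce: 6803 ≡ 71 (mod 187). Now have (71|187).
Both 71 ≡ 3 and 187 ≡ 3 (mod 4), so reciprocity gives (71|187) = -(187|71). Reduce: 187 ≡ 45 (mod 71). Now have -(45|71).
45 ≡ 1 (mod 4), so quadratic reciprocity gives (45|71) = (71|45). Reduce: 71 ≡ 26 (mod 45). Now have -(26|45).
Factor out 2: 26 = 2·13. Since 45 ≡ 5 (mod 8), (2|45) = -1. Now have (13|45).
13 ≡ 1 (mod 4), so quadratic reciprocity gives (13|45) = (45|13). Reduce: 45 ≡ 6 (mod 13). Now have (6|13).
Factor out 2: 6 = 2·3. Since 13 ≡ 5 (mod 8), (2|13) = -1. Now have -(3|13).
13 ≡ 1 (mod 4), so quadratic reciprocity gives (3|13) = (13|3). Reduce: 13 ≡ 1 (mod 3). Now have -(1|3).
(1|3) = 1. Collecting the sign factors: -1.
Second factor (5161|6803):
5161 ≡ 1 (mod 4), so quadratic reciprocity gives (5161|6803) = (6803|5161). Reduce: 6803 ≡ 1642 (mod 5161). Now have (1642|5161).
Factor out 2: 1642 = 2·821. Since 5161 ≡ 1 (mod 8), (2|5161) = +1. Now have (821|5161).
821 ≡ 1 (mod 4), so quadratic reciprocity gives (821|5161) = (5161|821). Reduce: 5161 ≡ 235 (mod 821). Now have (235|821).
821 ≡ 1 (mod 4), so quadratic reciprocity gives (235|821) = (821|235). Reduce: 821 ≡ 116 (mod 235). Now have (116|235).
Factor out 2: 116 = 2^2·29. Since 235 ≡ 3 (mod 8), (2|235) = -1, and (2|235)^2 = +1. Now have (29|235).
29 ≡ 1 (mod 4), so quadratic reciprocity gives (29|235) = (235|29). Reduce: 235 ≡ 3 (mod 29). Now have (3|29).
29 ≡ 1 (mod 4), so quadratic reciprocity gives (3|29) = (29|3). Reduce: 29 ≡ 2 (mod 3). Now have (2|3).
Factor out 2: 2 = 2. Since 3 ≡ 3 (mod 8), (2|3) = -1. Now have -(1|3).
(1|3) = 1. Collecting the sign factors: -1.
Product: (-1)·(-1) = 1.

1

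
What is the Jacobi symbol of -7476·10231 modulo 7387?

By multiplicativity, (-7476·10231/7387) = (-7476/7387)·(10231/7387).
First factor (-7476/7387):
(-7476/7387)
  = (7298/7387)    [-7476 ≡ 7298 mod 7387]
  = -(3649/7387)    [7387 ≡ 3 mod 8 ⇒ (2/7387) = -1]
  = -(7387/3649)    [QR: 3649 ≡ 1 mod 4, sign kept]
  = -(89/3649)    [7387 ≡ 89 mod 3649]
  = -(3649/89)    [QR: 89 ≡ 1 mod 4, sign kept]
  = -(0/89)    [3649 ≡ 0 mod 89]
  = 0    [numerator 0, gcd > 1]
Second factor (10231/7387):
(10231/7387)
  = (2844/7387)    [10231 ≡ 2844 mod 7387]
  = (711/7387)    [7387 ≡ 3 mod 8 ⇒ (2/7387)^2 = +1]
  = -(7387/711)    [QR: both ≡ 3 mod 4, sign flips]
  = -(277/711)    [7387 ≡ 277 mod 711]
  = -(711/277)    [QR: 277 ≡ 1 mod 4, sign kept]
  = -(157/277)    [711 ≡ 157 mod 277]
  = -(277/157)    [QR: 157 ≡ 1 mod 4, sign kept]
  = -(120/157)    [277 ≡ 120 mod 157]
  = (15/157)    [157 ≡ 5 mod 8 ⇒ (2/157)^3 = -1]
  = (157/15)    [QR: 157 ≡ 1 mod 4, sign kept]
  = (7/15)    [157 ≡ 7 mod 15]
  = -(15/7)    [QR: both ≡ 3 mod 4, sign flips]
  = -(1/7)    [15 ≡ 1 mod 7]
  = -1    [(1/7) = 1]
Product: (0)·(-1) = 0.

0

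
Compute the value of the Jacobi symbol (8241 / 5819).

-1

(8241 / 5819)
  = (2422 / 5819)    [8241 ≡ 2422 mod 5819]
  = -(1211 / 5819)    [5819 ≡ 3 mod 8 ⇒ (2 / 5819) = -1]
  = (5819 / 1211)    [QR: both ≡ 3 mod 4, sign flips]
  = (975 / 1211)    [5819 ≡ 975 mod 1211]
  = -(1211 / 975)    [QR: both ≡ 3 mod 4, sign flips]
  = -(236 / 975)    [1211 ≡ 236 mod 975]
  = -(59 / 975)    [975 ≡ 7 mod 8 ⇒ (2 / 975)^2 = +1]
  = (975 / 59)    [QR: both ≡ 3 mod 4, sign flips]
  = (31 / 59)    [975 ≡ 31 mod 59]
  = -(59 / 31)    [QR: both ≡ 3 mod 4, sign flips]
  = -(28 / 31)    [59 ≡ 28 mod 31]
  = -(7 / 31)    [31 ≡ 7 mod 8 ⇒ (2 / 31)^2 = +1]
  = (31 / 7)    [QR: both ≡ 3 mod 4, sign flips]
  = (3 / 7)    [31 ≡ 3 mod 7]
  = -(7 / 3)    [QR: both ≡ 3 mod 4, sign flips]
  = -(1 / 3)    [7 ≡ 1 mod 3]
  = -1    [(1 / 3) = 1]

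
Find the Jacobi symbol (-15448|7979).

1

(-15448|7979)
  = (510|7979)    [-15448 ≡ 510 mod 7979]
  = -(255|7979)    [7979 ≡ 3 mod 8 ⇒ (2|7979) = -1]
  = (7979|255)    [QR: both ≡ 3 mod 4, sign flips]
  = (74|255)    [7979 ≡ 74 mod 255]
  = (37|255)    [255 ≡ 7 mod 8 ⇒ (2|255) = +1]
  = (255|37)    [QR: 37 ≡ 1 mod 4, sign kept]
  = (33|37)    [255 ≡ 33 mod 37]
  = (37|33)    [QR: 33 ≡ 1 mod 4, sign kept]
  = (4|33)    [37 ≡ 4 mod 33]
  = (1|33)    [33 ≡ 1 mod 8 ⇒ (2|33)^2 = +1]
  = 1    [(1|33) = 1]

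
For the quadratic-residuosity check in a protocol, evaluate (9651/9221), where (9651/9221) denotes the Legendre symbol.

(9651/9221)
  = (430/9221)    [9651 ≡ 430 mod 9221]
  = -(215/9221)    [9221 ≡ 5 mod 8 ⇒ (2/9221) = -1]
  = -(9221/215)    [QR: 9221 ≡ 1 mod 4, sign kept]
  = -(191/215)    [9221 ≡ 191 mod 215]
  = (215/191)    [QR: both ≡ 3 mod 4, sign flips]
  = (24/191)    [215 ≡ 24 mod 191]
  = (3/191)    [191 ≡ 7 mod 8 ⇒ (2/191)^3 = +1]
  = -(191/3)    [QR: both ≡ 3 mod 4, sign flips]
  = -(2/3)    [191 ≡ 2 mod 3]
  = (1/3)    [3 ≡ 3 mod 8 ⇒ (2/3) = -1]
  = 1    [(1/3) = 1]

1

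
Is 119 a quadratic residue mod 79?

yes

(119/79)
  = (40/79)    [119 ≡ 40 mod 79]
  = (5/79)    [79 ≡ 7 mod 8 ⇒ (2/79)^3 = +1]
  = (79/5)    [QR: 5 ≡ 1 mod 4, sign kept]
  = (4/5)    [79 ≡ 4 mod 5]
  = (1/5)    [5 ≡ 5 mod 8 ⇒ (2/5)^2 = +1]
  = 1    [(1/5) = 1]
The Legendre symbol is 1, so x^2 ≡ 119 (mod 79) has solution.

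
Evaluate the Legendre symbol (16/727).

1

Factor out 2: 16 = 2^4. Since 727 ≡ 7 (mod 8), (2/727) = +1, and (2/727)^4 = +1. Now have (1/727).
(1/727) = 1. Collecting the sign factors: 1.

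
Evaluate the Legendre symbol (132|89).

-1

(132|89)
  = (43|89)    [132 ≡ 43 mod 89]
  = (89|43)    [QR: 89 ≡ 1 mod 4, sign kept]
  = (3|43)    [89 ≡ 3 mod 43]
  = -(43|3)    [QR: both ≡ 3 mod 4, sign flips]
  = -(1|3)    [43 ≡ 1 mod 3]
  = -1    [(1|3) = 1]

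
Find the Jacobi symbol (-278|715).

-1

Reduce the numerator: -278 ≡ 437 (mod 715), so (-278|715) = (437|715).
437 ≡ 1 (mod 4), so quadratic reciprocity gives (437|715) = (715|437). Reduce: 715 ≡ 278 (mod 437). Now have (278|437).
Factor out 2: 278 = 2·139. Since 437 ≡ 5 (mod 8), (2|437) = -1. Now have -(139|437).
437 ≡ 1 (mod 4), so quadratic reciprocity gives (139|437) = (437|139). Reduce: 437 ≡ 20 (mod 139). Now have -(20|139).
Factor out 2: 20 = 2^2·5. Since 139 ≡ 3 (mod 8), (2|139) = -1, and (2|139)^2 = +1. Now have -(5|139).
5 ≡ 1 (mod 4), so quadratic reciprocity gives (5|139) = (139|5). Reduce: 139 ≡ 4 (mod 5). Now have -(4|5).
Factor out 2: 4 = 2^2. Since 5 ≡ 5 (mod 8), (2|5) = -1, and (2|5)^2 = +1. Now have -(1|5).
(1|5) = 1. Collecting the sign factors: -1.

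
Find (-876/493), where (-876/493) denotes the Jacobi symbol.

1

Reduce the numerator: -876 ≡ 110 (mod 493), so (-876/493) = (110/493).
Factor out 2: 110 = 2·55. Since 493 ≡ 5 (mod 8), (2/493) = -1. Now have -(55/493).
493 ≡ 1 (mod 4), so quadratic reciprocity gives (55/493) = (493/55). Reduce: 493 ≡ 53 (mod 55). Now have -(53/55).
53 ≡ 1 (mod 4), so quadratic reciprocity gives (53/55) = (55/53). Reduce: 55 ≡ 2 (mod 53). Now have -(2/53).
Factor out 2: 2 = 2. Since 53 ≡ 5 (mod 8), (2/53) = -1. Now have (1/53).
(1/53) = 1. Collecting the sign factors: 1.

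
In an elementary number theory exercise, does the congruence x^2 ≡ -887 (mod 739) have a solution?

no

Pull out -1: (-887/739) = (-1/739)·(887/739). Since 739 ≡ 3 (mod 4), (-1/739) = -1. Now have -(887/739).
Reduce the numerator: 887 ≡ 148 (mod 739), so (887/739) = (148/739).
Factor out 2: 148 = 2^2·37. Since 739 ≡ 3 (mod 8), (2/739) = -1, and (2/739)^2 = +1. Now have -(37/739).
37 ≡ 1 (mod 4), so quadratic reciprocity gives (37/739) = (739/37). Reduce: 739 ≡ 36 (mod 37). Now have -(36/37).
Factor out 2: 36 = 2^2·9. Since 37 ≡ 5 (mod 8), (2/37) = -1, and (2/37)^2 = +1. Now have -(9/37).
9 ≡ 1 (mod 4), so quadratic reciprocity gives (9/37) = (37/9). Reduce: 37 ≡ 1 (mod 9). Now have -(1/9).
(1/9) = 1. Collecting the sign factors: -1.
(-887/739) = -1, and 739 is prime, so -887 is not a quadratic residue mod 739.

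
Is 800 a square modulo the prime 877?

(800/877)
  = -(25/877)    [877 ≡ 5 mod 8 ⇒ (2/877)^5 = -1]
  = -(877/25)    [QR: 25 ≡ 1 mod 4, sign kept]
  = -(2/25)    [877 ≡ 2 mod 25]
  = -(1/25)    [25 ≡ 1 mod 8 ⇒ (2/25) = +1]
  = -1    [(1/25) = 1]
The Legendre symbol is -1, so x^2 ≡ 800 (mod 877) has no solution.

no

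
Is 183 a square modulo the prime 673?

673 ≡ 1 (mod 4), so quadratic reciprocity gives (183/673) = (673/183). Reduce: 673 ≡ 124 (mod 183). Now have (124/183).
Factor out 2: 124 = 2^2·31. Since 183 ≡ 7 (mod 8), (2/183) = +1, and (2/183)^2 = +1. Now have (31/183).
Both 31 ≡ 3 and 183 ≡ 3 (mod 4), so reciprocity gives (31/183) = -(183/31). Reduce: 183 ≡ 28 (mod 31). Now have -(28/31).
Factor out 2: 28 = 2^2·7. Since 31 ≡ 7 (mod 8), (2/31) = +1, and (2/31)^2 = +1. Now have -(7/31).
Both 7 ≡ 3 and 31 ≡ 3 (mod 4), so reciprocity gives (7/31) = -(31/7). Reduce: 31 ≡ 3 (mod 7). Now have (3/7).
Both 3 ≡ 3 and 7 ≡ 3 (mod 4), so reciprocity gives (3/7) = -(7/3). Reduce: 7 ≡ 1 (mod 3). Now have -(1/3).
(1/3) = 1. Collecting the sign factors: -1.
(183/673) = -1, and 673 is prime, so 183 is not a quadratic residue mod 673.

no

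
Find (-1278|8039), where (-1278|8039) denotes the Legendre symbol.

1

Reduce the numerator: -1278 ≡ 6761 (mod 8039), so (-1278|8039) = (6761|8039).
6761 ≡ 1 (mod 4), so quadratic reciprocity gives (6761|8039) = (8039|6761). Reduce: 8039 ≡ 1278 (mod 6761). Now have (1278|6761).
Factor out 2: 1278 = 2·639. Since 6761 ≡ 1 (mod 8), (2|6761) = +1. Now have (639|6761).
6761 ≡ 1 (mod 4), so quadratic reciprocity gives (639|6761) = (6761|639). Reduce: 6761 ≡ 371 (mod 639). Now have (371|639).
Both 371 ≡ 3 and 639 ≡ 3 (mod 4), so reciprocity gives (371|639) = -(639|371). Reduce: 639 ≡ 268 (mod 371). Now have -(268|371).
Factor out 2: 268 = 2^2·67. Since 371 ≡ 3 (mod 8), (2|371) = -1, and (2|371)^2 = +1. Now have -(67|371).
Both 67 ≡ 3 and 371 ≡ 3 (mod 4), so reciprocity gives (67|371) = -(371|67). Reduce: 371 ≡ 36 (mod 67). Now have (36|67).
Factor out 2: 36 = 2^2·9. Since 67 ≡ 3 (mod 8), (2|67) = -1, and (2|67)^2 = +1. Now have (9|67).
9 ≡ 1 (mod 4), so quadratic reciprocity gives (9|67) = (67|9). Reduce: 67 ≡ 4 (mod 9). Now have (4|9).
Factor out 2: 4 = 2^2. Since 9 ≡ 1 (mod 8), (2|9) = +1, and (2|9)^2 = +1. Now have (1|9).
(1|9) = 1. Collecting the sign factors: 1.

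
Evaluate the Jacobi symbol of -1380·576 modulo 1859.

By multiplicativity, (-1380·576/1859) = (-1380/1859)·(576/1859).
First factor (-1380/1859):
(-1380/1859)
  = (479/1859)    [-1380 ≡ 479 mod 1859]
  = -(1859/479)    [QR: both ≡ 3 mod 4, sign flips]
  = -(422/479)    [1859 ≡ 422 mod 479]
  = -(211/479)    [479 ≡ 7 mod 8 ⇒ (2/479) = +1]
  = (479/211)    [QR: both ≡ 3 mod 4, sign flips]
  = (57/211)    [479 ≡ 57 mod 211]
  = (211/57)    [QR: 57 ≡ 1 mod 4, sign kept]
  = (40/57)    [211 ≡ 40 mod 57]
  = (5/57)    [57 ≡ 1 mod 8 ⇒ (2/57)^3 = +1]
  = (57/5)    [QR: 5 ≡ 1 mod 4, sign kept]
  = (2/5)    [57 ≡ 2 mod 5]
  = -(1/5)    [5 ≡ 5 mod 8 ⇒ (2/5) = -1]
  = -1    [(1/5) = 1]
Second factor (576/1859):
(576/1859)
  = (9/1859)    [1859 ≡ 3 mod 8 ⇒ (2/1859)^6 = +1]
  = (1859/9)    [QR: 9 ≡ 1 mod 4, sign kept]
  = (5/9)    [1859 ≡ 5 mod 9]
  = (9/5)    [QR: 5 ≡ 1 mod 4, sign kept]
  = (4/5)    [9 ≡ 4 mod 5]
  = (1/5)    [5 ≡ 5 mod 8 ⇒ (2/5)^2 = +1]
  = 1    [(1/5) = 1]
Product: (-1)·(1) = -1.

-1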